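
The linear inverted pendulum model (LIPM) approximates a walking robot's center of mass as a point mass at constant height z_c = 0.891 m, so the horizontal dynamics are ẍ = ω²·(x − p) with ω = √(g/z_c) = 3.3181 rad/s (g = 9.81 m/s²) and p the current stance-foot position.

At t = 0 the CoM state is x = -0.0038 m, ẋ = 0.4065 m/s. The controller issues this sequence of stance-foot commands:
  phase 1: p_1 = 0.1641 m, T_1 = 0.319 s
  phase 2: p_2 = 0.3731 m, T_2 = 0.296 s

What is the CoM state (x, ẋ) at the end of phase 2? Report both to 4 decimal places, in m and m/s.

x = -0.1386, ẋ = -1.3129

phase 1: p=0.1641, T=0.319, ωT=1.058474, cosh=1.614477, sinh=1.267492; start (x,ẋ)=(-0.003800, 0.406500) → end (x,ẋ)=(0.048310, -0.049846)
phase 2: p=0.3731, T=0.296, ωT=0.982158, cosh=1.522357, sinh=1.147855; start (x,ẋ)=(0.048310, -0.049846) → end (x,ẋ)=(-0.138591, -1.312912)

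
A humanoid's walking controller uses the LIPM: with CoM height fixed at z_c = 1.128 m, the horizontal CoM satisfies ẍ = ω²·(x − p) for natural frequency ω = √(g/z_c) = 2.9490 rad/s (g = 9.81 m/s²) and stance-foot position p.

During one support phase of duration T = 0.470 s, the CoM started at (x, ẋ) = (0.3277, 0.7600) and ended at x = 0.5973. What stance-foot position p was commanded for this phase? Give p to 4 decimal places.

p = 0.5175

ωT = 2.9490·0.470 = 1.386030; cosh(ωT) = 2.124504, sinh(ωT) = 1.874438
x(T) = p + (x₀−p)·cosh(ωT) + (ẋ₀/ω)·sinh(ωT) ⇒ p·(1 − cosh) = x(T) − x₀·cosh − (ẋ₀/ω)·sinh
numerator   = 0.5973 − (0.3277)·2.124504 − (0.7600/2.9490)·1.874438 = -0.581970
denominator = 1 − 2.124504 = -1.124504
p = -0.581970 / -1.124504 = 0.5175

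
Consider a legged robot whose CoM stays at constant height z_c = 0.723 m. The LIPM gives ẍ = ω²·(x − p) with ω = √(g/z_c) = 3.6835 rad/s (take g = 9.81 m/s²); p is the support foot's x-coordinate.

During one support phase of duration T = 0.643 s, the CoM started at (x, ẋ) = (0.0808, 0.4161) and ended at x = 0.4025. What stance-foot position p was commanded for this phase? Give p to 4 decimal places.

ωT = 3.6835·0.643 = 2.368491; cosh(ωT) = 5.387439, sinh(ωT) = 5.293817
x(T) = p + (x₀−p)·cosh(ωT) + (ẋ₀/ω)·sinh(ωT) ⇒ p·(1 − cosh) = x(T) − x₀·cosh − (ẋ₀/ω)·sinh
numerator   = 0.4025 − (0.0808)·5.387439 − (0.4161/3.6835)·5.293817 = -0.630812
denominator = 1 − 5.387439 = -4.387439
p = -0.630812 / -4.387439 = 0.1438

p = 0.1438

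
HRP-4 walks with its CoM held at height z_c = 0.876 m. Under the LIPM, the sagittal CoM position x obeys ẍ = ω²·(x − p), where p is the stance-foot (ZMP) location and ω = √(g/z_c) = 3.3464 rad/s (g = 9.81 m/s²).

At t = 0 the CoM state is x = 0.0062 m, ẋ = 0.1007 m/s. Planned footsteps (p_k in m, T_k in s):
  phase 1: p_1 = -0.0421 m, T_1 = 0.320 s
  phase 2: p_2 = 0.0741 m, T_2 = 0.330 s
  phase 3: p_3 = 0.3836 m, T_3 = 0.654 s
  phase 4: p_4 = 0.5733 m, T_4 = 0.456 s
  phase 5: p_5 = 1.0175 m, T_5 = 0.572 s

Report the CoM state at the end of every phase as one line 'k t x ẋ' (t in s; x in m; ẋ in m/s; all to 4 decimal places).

1 0.3200 0.0754 0.3723
2 0.6500 0.2256 0.6291
3 1.3040 0.4982 0.5133
4 1.7600 0.7286 0.6858
5 2.3320 0.6963 -0.8310

phase 1: p=-0.0421, T=0.320, ωT=1.070848, cosh=1.630285, sinh=1.287568; start (x,ẋ)=(0.006200, 0.100700) → end (x,ẋ)=(0.075388, 0.372281)
phase 2: p=0.0741, T=0.330, ωT=1.104312, cosh=1.674293, sinh=1.342855; start (x,ẋ)=(0.075388, 0.372281) → end (x,ẋ)=(0.225647, 0.629096)
phase 3: p=0.3836, T=0.654, ωT=2.188546, cosh=4.517153, sinh=4.405074; start (x,ẋ)=(0.225647, 0.629096) → end (x,ẋ)=(0.498221, 0.513319)
phase 4: p=0.5733, T=0.456, ωT=1.525958, cosh=2.408481, sinh=2.191069; start (x,ẋ)=(0.498221, 0.513319) → end (x,ẋ)=(0.728571, 0.685825)
phase 5: p=1.0175, T=0.572, ωT=1.914141, cosh=3.464289, sinh=3.316821; start (x,ẋ)=(0.728571, 0.685825) → end (x,ẋ)=(0.696330, -0.831044)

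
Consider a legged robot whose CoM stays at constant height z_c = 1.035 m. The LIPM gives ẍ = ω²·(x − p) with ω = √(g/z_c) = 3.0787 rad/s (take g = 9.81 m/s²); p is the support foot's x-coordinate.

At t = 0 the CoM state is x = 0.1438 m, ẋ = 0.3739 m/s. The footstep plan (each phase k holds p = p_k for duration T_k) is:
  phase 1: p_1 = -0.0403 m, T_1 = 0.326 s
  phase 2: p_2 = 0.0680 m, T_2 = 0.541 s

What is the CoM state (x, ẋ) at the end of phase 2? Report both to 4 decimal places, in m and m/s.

phase 1: p=-0.0403, T=0.326, ωT=1.003656, cosh=1.547388, sinh=1.180851; start (x,ẋ)=(0.143800, 0.373900) → end (x,ẋ)=(0.387985, 1.247861)
phase 2: p=0.0680, T=0.541, ωT=1.665577, cosh=2.738902, sinh=2.549820; start (x,ẋ)=(0.387985, 1.247861) → end (x,ẋ)=(1.977904, 5.929696)

x = 1.9779, ẋ = 5.9297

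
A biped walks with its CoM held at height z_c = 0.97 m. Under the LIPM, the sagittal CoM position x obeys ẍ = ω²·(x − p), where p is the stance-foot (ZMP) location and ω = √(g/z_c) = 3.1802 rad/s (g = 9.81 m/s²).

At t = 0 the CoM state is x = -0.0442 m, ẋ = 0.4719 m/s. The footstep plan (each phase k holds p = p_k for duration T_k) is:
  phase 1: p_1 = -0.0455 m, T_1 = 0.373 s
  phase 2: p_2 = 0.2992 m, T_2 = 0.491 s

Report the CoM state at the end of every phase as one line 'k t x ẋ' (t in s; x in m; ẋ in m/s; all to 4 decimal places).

phase 1: p=-0.0455, T=0.373, ωT=1.186215, cosh=1.790018, sinh=1.484643; start (x,ẋ)=(-0.044200, 0.471900) → end (x,ẋ)=(0.177129, 0.850848)
phase 2: p=0.2992, T=0.491, ωT=1.561478, cosh=2.487843, sinh=2.278018; start (x,ẋ)=(0.177129, 0.850848) → end (x,ẋ)=(0.604979, 1.232423)

1 0.3730 0.1771 0.8508
2 0.8640 0.6050 1.2324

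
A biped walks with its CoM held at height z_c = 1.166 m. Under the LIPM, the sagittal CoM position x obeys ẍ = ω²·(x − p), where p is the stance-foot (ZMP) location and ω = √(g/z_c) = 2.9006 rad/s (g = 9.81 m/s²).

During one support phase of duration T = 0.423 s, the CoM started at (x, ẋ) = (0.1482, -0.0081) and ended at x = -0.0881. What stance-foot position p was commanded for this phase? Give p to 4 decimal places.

ωT = 2.9006·0.423 = 1.226954; cosh(ωT) = 1.852004, sinh(ωT) = 1.558820
x(T) = p + (x₀−p)·cosh(ωT) + (ẋ₀/ω)·sinh(ωT) ⇒ p·(1 − cosh) = x(T) − x₀·cosh − (ẋ₀/ω)·sinh
numerator   = -0.0881 − (0.1482)·1.852004 − (-0.0081/2.9006)·1.558820 = -0.358214
denominator = 1 − 1.852004 = -0.852004
p = -0.358214 / -0.852004 = 0.4204

p = 0.4204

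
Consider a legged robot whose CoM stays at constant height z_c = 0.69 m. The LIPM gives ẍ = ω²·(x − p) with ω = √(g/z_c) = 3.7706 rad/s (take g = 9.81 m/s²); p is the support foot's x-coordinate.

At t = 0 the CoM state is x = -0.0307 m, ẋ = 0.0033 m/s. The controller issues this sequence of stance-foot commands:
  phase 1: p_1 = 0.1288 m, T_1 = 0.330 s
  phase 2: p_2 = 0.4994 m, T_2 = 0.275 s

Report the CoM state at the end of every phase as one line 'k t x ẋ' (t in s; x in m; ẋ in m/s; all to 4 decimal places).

1 0.3300 -0.1696 -0.9507
2 0.6050 -0.8735 -4.6194

phase 1: p=0.1288, T=0.330, ωT=1.244298, cosh=1.879320, sinh=1.591177; start (x,ẋ)=(-0.030700, 0.003300) → end (x,ẋ)=(-0.169559, -0.950749)
phase 2: p=0.4994, T=0.275, ωT=1.036915, cosh=1.587525, sinh=1.232978; start (x,ẋ)=(-0.169559, -0.950749) → end (x,ẋ)=(-0.873482, -4.619372)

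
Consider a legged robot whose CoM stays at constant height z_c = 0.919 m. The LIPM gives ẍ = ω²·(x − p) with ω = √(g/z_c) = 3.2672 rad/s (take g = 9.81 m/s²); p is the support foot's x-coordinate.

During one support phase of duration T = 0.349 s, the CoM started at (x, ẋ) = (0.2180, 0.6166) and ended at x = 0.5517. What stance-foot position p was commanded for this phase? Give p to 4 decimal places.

ωT = 3.2672·0.349 = 1.140253; cosh(ωT) = 1.723649, sinh(ωT) = 1.403910
x(T) = p + (x₀−p)·cosh(ωT) + (ẋ₀/ω)·sinh(ωT) ⇒ p·(1 − cosh) = x(T) − x₀·cosh − (ẋ₀/ω)·sinh
numerator   = 0.5517 − (0.2180)·1.723649 − (0.6166/3.2672)·1.403910 = -0.089007
denominator = 1 − 1.723649 = -0.723649
p = -0.089007 / -0.723649 = 0.1230

p = 0.1230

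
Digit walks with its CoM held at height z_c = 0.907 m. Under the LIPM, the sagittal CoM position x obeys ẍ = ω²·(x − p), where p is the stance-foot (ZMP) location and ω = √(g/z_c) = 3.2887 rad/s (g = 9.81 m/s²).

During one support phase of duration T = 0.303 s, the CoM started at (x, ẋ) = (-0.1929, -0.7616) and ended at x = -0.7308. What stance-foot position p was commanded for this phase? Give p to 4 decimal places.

ωT = 3.2887·0.303 = 0.996476; cosh(ωT) = 1.538949, sinh(ωT) = 1.169771
x(T) = p + (x₀−p)·cosh(ωT) + (ẋ₀/ω)·sinh(ωT) ⇒ p·(1 − cosh) = x(T) − x₀·cosh − (ẋ₀/ω)·sinh
numerator   = -0.7308 − (-0.1929)·1.538949 − (-0.7616/3.2887)·1.169771 = -0.163040
denominator = 1 − 1.538949 = -0.538949
p = -0.163040 / -0.538949 = 0.3025

p = 0.3025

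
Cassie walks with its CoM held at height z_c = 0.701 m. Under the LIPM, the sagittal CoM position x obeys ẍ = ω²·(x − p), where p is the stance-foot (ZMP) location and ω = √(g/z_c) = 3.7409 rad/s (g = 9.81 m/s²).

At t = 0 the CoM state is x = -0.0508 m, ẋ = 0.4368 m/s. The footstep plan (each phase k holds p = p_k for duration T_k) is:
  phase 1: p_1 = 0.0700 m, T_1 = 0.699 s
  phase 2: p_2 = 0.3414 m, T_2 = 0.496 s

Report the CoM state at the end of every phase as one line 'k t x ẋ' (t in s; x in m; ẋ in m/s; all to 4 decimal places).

phase 1: p=0.0700, T=0.699, ωT=2.614889, cosh=6.869438, sinh=6.796262; start (x,ẋ)=(-0.050800, 0.436800) → end (x,ẋ)=(0.033726, -0.070665)
phase 2: p=0.3414, T=0.496, ωT=1.855486, cosh=3.275592, sinh=3.119216; start (x,ẋ)=(0.033726, -0.070665) → end (x,ẋ)=(-0.725336, -3.821616)

1 0.6990 0.0337 -0.0707
2 1.1950 -0.7253 -3.8216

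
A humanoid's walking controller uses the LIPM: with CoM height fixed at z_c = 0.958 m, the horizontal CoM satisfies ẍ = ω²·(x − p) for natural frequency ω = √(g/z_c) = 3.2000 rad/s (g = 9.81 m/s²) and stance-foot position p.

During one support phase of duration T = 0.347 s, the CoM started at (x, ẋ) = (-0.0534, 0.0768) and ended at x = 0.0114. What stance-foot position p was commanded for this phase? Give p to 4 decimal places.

p = -0.1008

ωT = 3.2000·0.347 = 1.110400; cosh(ωT) = 1.682500, sinh(ωT) = 1.353073
x(T) = p + (x₀−p)·cosh(ωT) + (ẋ₀/ω)·sinh(ωT) ⇒ p·(1 − cosh) = x(T) − x₀·cosh − (ẋ₀/ω)·sinh
numerator   = 0.0114 − (-0.0534)·1.682500 − (0.0768/3.2000)·1.353073 = 0.068772
denominator = 1 − 1.682500 = -0.682500
p = 0.068772 / -0.682500 = -0.1008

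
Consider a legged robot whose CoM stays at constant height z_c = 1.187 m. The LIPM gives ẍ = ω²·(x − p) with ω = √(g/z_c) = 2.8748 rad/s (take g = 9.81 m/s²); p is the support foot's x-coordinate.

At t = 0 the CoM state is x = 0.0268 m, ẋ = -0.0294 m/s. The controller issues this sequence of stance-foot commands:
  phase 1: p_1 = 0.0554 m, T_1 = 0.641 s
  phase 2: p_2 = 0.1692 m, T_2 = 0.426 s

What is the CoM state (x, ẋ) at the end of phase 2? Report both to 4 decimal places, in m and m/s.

x = -0.4587, ẋ = -1.7065

phase 1: p=0.0554, T=0.641, ωT=1.842747, cosh=3.236120, sinh=3.077738; start (x,ẋ)=(0.026800, -0.029400) → end (x,ẋ)=(-0.068628, -0.348191)
phase 2: p=0.1692, T=0.426, ωT=1.224665, cosh=1.848441, sinh=1.554585; start (x,ẋ)=(-0.068628, -0.348191) → end (x,ẋ)=(-0.458701, -1.706495)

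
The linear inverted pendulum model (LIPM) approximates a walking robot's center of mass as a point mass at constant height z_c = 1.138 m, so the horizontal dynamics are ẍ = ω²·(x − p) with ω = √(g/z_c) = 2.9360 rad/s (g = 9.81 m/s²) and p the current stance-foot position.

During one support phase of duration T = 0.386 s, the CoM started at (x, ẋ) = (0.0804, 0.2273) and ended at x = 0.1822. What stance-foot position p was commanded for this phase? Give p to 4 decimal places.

p = 0.0888

ωT = 2.9360·0.386 = 1.133296; cosh(ωT) = 1.713923, sinh(ωT) = 1.391953
x(T) = p + (x₀−p)·cosh(ωT) + (ẋ₀/ω)·sinh(ωT) ⇒ p·(1 − cosh) = x(T) − x₀·cosh − (ẋ₀/ω)·sinh
numerator   = 0.1822 − (0.0804)·1.713923 − (0.2273/2.9360)·1.391953 = -0.063362
denominator = 1 − 1.713923 = -0.713923
p = -0.063362 / -0.713923 = 0.0888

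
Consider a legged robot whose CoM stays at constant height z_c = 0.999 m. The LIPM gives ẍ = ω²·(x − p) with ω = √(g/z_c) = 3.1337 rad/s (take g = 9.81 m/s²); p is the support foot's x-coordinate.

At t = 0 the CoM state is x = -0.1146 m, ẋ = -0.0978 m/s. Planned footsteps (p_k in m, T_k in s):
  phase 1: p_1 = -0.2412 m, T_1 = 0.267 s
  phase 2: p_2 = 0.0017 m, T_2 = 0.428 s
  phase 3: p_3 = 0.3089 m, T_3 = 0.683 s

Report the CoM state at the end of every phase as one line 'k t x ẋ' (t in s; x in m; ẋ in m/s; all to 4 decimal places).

phase 1: p=-0.2412, T=0.267, ωT=0.836698, cosh=1.370935, sinh=0.937796; start (x,ẋ)=(-0.114600, -0.097800) → end (x,ẋ)=(-0.096907, 0.237971)
phase 2: p=0.0017, T=0.428, ωT=1.341224, cosh=2.042622, sinh=1.781097; start (x,ẋ)=(-0.096907, 0.237971) → end (x,ẋ)=(-0.064463, -0.064285)
phase 3: p=0.3089, T=0.683, ωT=2.140317, cosh=4.309875, sinh=4.192258; start (x,ẋ)=(-0.064463, -0.064285) → end (x,ẋ)=(-1.386246, -5.182027)

1 0.2670 -0.0969 0.2380
2 0.6950 -0.0645 -0.0643
3 1.3780 -1.3862 -5.1820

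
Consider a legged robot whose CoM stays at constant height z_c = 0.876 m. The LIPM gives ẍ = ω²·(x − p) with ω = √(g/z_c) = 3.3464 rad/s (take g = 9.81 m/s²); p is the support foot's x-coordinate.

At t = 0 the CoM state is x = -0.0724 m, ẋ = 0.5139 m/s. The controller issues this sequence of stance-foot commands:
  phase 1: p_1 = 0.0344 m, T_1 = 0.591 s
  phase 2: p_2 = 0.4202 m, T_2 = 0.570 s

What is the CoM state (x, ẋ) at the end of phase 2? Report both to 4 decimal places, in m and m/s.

x = 0.2278, ẋ = -0.4344

phase 1: p=0.0344, T=0.591, ωT=1.977722, cosh=3.682325, sinh=3.543941; start (x,ẋ)=(-0.072400, 0.513900) → end (x,ẋ)=(0.185364, 0.625758)
phase 2: p=0.4202, T=0.570, ωT=1.907448, cosh=3.442168, sinh=3.293709; start (x,ẋ)=(0.185364, 0.625758) → end (x,ẋ)=(0.227759, -0.434417)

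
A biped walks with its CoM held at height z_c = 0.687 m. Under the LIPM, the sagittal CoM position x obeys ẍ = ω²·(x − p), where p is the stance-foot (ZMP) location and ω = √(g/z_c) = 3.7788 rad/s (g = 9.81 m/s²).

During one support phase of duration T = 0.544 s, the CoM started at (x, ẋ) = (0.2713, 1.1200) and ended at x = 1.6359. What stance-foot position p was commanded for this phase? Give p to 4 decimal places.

ωT = 3.7788·0.544 = 2.055667; cosh(ωT) = 3.970028, sinh(ωT) = 3.842020
x(T) = p + (x₀−p)·cosh(ωT) + (ẋ₀/ω)·sinh(ωT) ⇒ p·(1 − cosh) = x(T) − x₀·cosh − (ẋ₀/ω)·sinh
numerator   = 1.6359 − (0.2713)·3.970028 − (1.1200/3.7788)·3.842020 = -0.579906
denominator = 1 − 3.970028 = -2.970028
p = -0.579906 / -2.970028 = 0.1953

p = 0.1953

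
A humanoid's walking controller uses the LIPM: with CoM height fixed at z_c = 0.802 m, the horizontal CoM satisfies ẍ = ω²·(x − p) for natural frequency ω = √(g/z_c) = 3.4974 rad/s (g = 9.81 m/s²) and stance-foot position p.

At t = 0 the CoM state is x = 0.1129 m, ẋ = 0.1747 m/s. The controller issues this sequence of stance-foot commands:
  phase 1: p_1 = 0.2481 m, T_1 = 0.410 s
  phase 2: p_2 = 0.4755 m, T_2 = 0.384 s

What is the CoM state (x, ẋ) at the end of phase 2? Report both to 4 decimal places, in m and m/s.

phase 1: p=0.2481, T=0.410, ωT=1.433934, cosh=2.216770, sinh=1.978401; start (x,ẋ)=(0.112900, 0.174700) → end (x,ẋ)=(0.047217, -0.548214)
phase 2: p=0.4755, T=0.384, ωT=1.343002, cosh=2.045792, sinh=1.784732; start (x,ẋ)=(0.047217, -0.548214) → end (x,ẋ)=(-0.680434, -3.794843)

x = -0.6804, ẋ = -3.7948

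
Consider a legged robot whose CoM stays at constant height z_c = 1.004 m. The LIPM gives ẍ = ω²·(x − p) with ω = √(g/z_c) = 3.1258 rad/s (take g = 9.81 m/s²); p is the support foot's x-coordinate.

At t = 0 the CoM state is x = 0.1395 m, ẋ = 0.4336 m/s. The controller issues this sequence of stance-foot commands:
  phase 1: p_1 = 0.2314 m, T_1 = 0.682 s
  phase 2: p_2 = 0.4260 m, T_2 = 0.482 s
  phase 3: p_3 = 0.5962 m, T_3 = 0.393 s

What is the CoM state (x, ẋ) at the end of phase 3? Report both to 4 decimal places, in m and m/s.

phase 1: p=0.2314, T=0.682, ωT=2.131796, cosh=4.274307, sinh=4.155683; start (x,ẋ)=(0.139500, 0.433600) → end (x,ẋ)=(0.415053, 0.659574)
phase 2: p=0.4260, T=0.482, ωT=1.506636, cosh=2.366591, sinh=2.144936; start (x,ẋ)=(0.415053, 0.659574) → end (x,ẋ)=(0.852695, 1.487545)
phase 3: p=0.5962, T=0.393, ωT=1.228439, cosh=1.854322, sinh=1.561573; start (x,ẋ)=(0.852695, 1.487545) → end (x,ẋ)=(1.814965, 4.010381)

x = 1.8150, ẋ = 4.0104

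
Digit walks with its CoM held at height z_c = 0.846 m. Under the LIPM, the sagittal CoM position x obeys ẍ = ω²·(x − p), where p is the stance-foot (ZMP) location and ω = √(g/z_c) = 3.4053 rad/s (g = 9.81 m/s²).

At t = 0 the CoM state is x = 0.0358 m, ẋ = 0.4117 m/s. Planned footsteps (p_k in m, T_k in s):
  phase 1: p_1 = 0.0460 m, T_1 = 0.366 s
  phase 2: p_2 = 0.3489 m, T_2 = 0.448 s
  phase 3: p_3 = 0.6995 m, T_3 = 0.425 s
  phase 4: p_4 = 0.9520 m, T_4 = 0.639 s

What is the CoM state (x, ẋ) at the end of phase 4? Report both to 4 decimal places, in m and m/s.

phase 1: p=0.0460, T=0.366, ωT=1.246340, cosh=1.882573, sinh=1.595018; start (x,ẋ)=(0.035800, 0.411700) → end (x,ẋ)=(0.219635, 0.719654)
phase 2: p=0.3489, T=0.448, ωT=1.525574, cosh=2.407640, sinh=2.190144; start (x,ẋ)=(0.219635, 0.719654) → end (x,ẋ)=(0.500527, 0.768597)
phase 3: p=0.6995, T=0.425, ωT=1.447253, cosh=2.243317, sinh=2.008101; start (x,ẋ)=(0.500527, 0.768597) → end (x,ẋ)=(0.706382, 0.363594)
phase 4: p=0.9520, T=0.639, ωT=2.175987, cosh=4.462185, sinh=4.348689; start (x,ẋ)=(0.706382, 0.363594) → end (x,ẋ)=(0.320328, -2.014837)

x = 0.3203, ẋ = -2.0148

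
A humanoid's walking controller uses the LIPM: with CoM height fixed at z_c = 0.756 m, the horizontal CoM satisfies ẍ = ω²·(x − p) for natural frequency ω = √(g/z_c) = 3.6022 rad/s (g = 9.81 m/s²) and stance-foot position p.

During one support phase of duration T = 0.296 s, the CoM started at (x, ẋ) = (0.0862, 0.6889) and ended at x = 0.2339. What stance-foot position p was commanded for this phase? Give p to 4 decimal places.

ωT = 3.6022·0.296 = 1.066251; cosh(ωT) = 1.624384, sinh(ωT) = 1.280087
x(T) = p + (x₀−p)·cosh(ωT) + (ẋ₀/ω)·sinh(ωT) ⇒ p·(1 − cosh) = x(T) − x₀·cosh − (ẋ₀/ω)·sinh
numerator   = 0.2339 − (0.0862)·1.624384 − (0.6889/3.6022)·1.280087 = -0.150931
denominator = 1 − 1.624384 = -0.624384
p = -0.150931 / -0.624384 = 0.2417

p = 0.2417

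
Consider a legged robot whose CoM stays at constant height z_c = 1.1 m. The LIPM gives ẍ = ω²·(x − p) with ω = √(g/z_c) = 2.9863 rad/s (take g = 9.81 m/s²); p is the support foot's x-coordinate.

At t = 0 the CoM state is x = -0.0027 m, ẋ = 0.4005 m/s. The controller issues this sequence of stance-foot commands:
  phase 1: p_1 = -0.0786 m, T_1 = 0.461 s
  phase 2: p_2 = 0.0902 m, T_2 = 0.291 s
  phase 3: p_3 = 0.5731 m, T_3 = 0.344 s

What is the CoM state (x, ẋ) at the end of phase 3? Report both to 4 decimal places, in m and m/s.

phase 1: p=-0.0786, T=0.461, ωT=1.376684, cosh=2.107079, sinh=1.854665; start (x,ẋ)=(-0.002700, 0.400500) → end (x,ẋ)=(0.330061, 1.264264)
phase 2: p=0.0902, T=0.291, ωT=0.869013, cosh=1.401961, sinh=0.982596; start (x,ẋ)=(0.330061, 1.264264) → end (x,ẋ)=(0.842462, 2.476279)
phase 3: p=0.5731, T=0.344, ωT=1.027287, cosh=1.575727, sinh=1.217750; start (x,ẋ)=(0.842462, 2.476279) → end (x,ẋ)=(2.007316, 4.881493)

x = 2.0073, ẋ = 4.8815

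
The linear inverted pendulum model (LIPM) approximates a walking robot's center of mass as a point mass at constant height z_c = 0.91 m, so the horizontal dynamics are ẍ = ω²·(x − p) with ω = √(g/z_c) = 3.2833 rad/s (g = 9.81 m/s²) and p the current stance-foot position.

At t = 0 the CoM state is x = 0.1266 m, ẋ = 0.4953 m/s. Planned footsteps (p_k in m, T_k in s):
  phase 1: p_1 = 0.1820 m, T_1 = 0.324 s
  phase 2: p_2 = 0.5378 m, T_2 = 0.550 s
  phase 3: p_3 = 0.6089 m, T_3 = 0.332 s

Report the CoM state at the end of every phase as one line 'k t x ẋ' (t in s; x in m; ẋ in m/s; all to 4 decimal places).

phase 1: p=0.1820, T=0.324, ωT=1.063789, cosh=1.621237, sinh=1.276092; start (x,ẋ)=(0.126600, 0.495300) → end (x,ẋ)=(0.284687, 0.570884)
phase 2: p=0.5378, T=0.550, ωT=1.805815, cosh=3.124635, sinh=2.960294; start (x,ẋ)=(0.284687, 0.570884) → end (x,ẋ)=(0.261637, -0.676332)
phase 3: p=0.6089, T=0.332, ωT=1.090056, cosh=1.655319, sinh=1.319121; start (x,ẋ)=(0.261637, -0.676332) → end (x,ẋ)=(-0.237658, -2.623563)

1 0.3240 0.2847 0.5709
2 0.8740 0.2616 -0.6763
3 1.2060 -0.2377 -2.6236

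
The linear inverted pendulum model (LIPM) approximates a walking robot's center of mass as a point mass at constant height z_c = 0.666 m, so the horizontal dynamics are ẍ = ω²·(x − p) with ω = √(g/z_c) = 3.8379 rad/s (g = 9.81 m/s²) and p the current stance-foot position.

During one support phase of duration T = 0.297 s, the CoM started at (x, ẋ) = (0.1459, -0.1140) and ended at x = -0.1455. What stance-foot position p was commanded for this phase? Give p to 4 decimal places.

p = 0.4912

ωT = 3.8379·0.297 = 1.139856; cosh(ωT) = 1.723092, sinh(ωT) = 1.403227
x(T) = p + (x₀−p)·cosh(ωT) + (ẋ₀/ω)·sinh(ωT) ⇒ p·(1 − cosh) = x(T) − x₀·cosh − (ẋ₀/ω)·sinh
numerator   = -0.1455 − (0.1459)·1.723092 − (-0.1140/3.8379)·1.403227 = -0.355218
denominator = 1 − 1.723092 = -0.723092
p = -0.355218 / -0.723092 = 0.4912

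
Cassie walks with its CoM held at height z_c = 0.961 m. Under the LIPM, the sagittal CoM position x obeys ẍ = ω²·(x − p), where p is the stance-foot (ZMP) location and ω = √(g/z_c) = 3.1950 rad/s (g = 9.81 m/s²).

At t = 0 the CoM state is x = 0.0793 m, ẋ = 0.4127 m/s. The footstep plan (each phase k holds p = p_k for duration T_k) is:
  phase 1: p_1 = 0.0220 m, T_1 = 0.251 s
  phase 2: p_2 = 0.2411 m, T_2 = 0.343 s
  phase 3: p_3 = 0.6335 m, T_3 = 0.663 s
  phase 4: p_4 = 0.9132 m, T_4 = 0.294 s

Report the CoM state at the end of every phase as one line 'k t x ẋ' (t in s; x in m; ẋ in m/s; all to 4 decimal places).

phase 1: p=0.0220, T=0.251, ωT=0.801945, cosh=1.339165, sinh=0.890709; start (x,ẋ)=(0.079300, 0.412700) → end (x,ẋ)=(0.213788, 0.715739)
phase 2: p=0.2411, T=0.343, ωT=1.095885, cosh=1.663036, sinh=1.328793; start (x,ẋ)=(0.213788, 0.715739) → end (x,ẋ)=(0.493352, 1.074344)
phase 3: p=0.6335, T=0.663, ωT=2.118285, cosh=4.218550, sinh=4.098312; start (x,ẋ)=(0.493352, 1.074344) → end (x,ẋ)=(1.420370, 2.697067)
phase 4: p=0.9132, T=0.294, ωT=0.939330, cosh=1.474578, sinh=1.083689; start (x,ẋ)=(1.420370, 2.697067) → end (x,ẋ)=(2.575861, 5.733055)

1 0.2510 0.2138 0.7157
2 0.5940 0.4934 1.0743
3 1.2570 1.4204 2.6971
4 1.5510 2.5759 5.7331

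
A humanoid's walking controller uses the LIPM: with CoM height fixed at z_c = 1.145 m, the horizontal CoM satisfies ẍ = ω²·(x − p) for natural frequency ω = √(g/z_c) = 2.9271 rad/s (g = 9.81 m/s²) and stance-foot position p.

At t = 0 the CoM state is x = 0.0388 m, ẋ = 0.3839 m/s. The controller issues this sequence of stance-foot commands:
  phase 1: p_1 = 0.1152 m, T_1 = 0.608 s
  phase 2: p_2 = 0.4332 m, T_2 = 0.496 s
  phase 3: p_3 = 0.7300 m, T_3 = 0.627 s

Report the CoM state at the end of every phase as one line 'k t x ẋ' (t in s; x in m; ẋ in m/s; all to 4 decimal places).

phase 1: p=0.1152, T=0.608, ωT=1.779677, cosh=3.048316, sinh=2.879624; start (x,ẋ)=(0.038800, 0.383900) → end (x,ẋ)=(0.259982, 0.526277)
phase 2: p=0.4332, T=0.496, ωT=1.451842, cosh=2.252556, sinh=2.018417; start (x,ẋ)=(0.259982, 0.526277) → end (x,ẋ)=(0.405917, 0.162078)
phase 3: p=0.7300, T=0.627, ωT=1.835292, cosh=3.213264, sinh=3.053698; start (x,ẋ)=(0.405917, 0.162078) → end (x,ẋ)=(-0.142276, -2.376007)

1 0.6080 0.2600 0.5263
2 1.1040 0.4059 0.1621
3 1.7310 -0.1423 -2.3760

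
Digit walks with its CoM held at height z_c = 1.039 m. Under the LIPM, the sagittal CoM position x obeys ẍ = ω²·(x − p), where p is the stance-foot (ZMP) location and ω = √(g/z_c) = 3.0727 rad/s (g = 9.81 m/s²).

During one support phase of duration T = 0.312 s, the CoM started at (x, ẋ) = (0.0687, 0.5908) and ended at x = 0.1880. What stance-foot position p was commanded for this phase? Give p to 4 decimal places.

ωT = 3.0727·0.312 = 0.958682; cosh(ωT) = 1.495828, sinh(ωT) = 1.112430
x(T) = p + (x₀−p)·cosh(ωT) + (ẋ₀/ω)·sinh(ωT) ⇒ p·(1 − cosh) = x(T) − x₀·cosh − (ẋ₀/ω)·sinh
numerator   = 0.1880 − (0.0687)·1.495828 − (0.5908/3.0727)·1.112430 = -0.128655
denominator = 1 − 1.495828 = -0.495828
p = -0.128655 / -0.495828 = 0.2595

p = 0.2595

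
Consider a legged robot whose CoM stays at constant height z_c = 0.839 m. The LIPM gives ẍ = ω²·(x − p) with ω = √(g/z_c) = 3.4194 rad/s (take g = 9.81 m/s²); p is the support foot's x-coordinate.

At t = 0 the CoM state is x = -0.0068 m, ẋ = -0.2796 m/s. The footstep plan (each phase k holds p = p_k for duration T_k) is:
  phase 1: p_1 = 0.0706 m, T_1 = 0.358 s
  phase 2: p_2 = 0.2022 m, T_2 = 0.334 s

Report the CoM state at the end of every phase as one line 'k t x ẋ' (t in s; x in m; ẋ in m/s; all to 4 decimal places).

phase 1: p=0.0706, T=0.358, ωT=1.224145, cosh=1.847633, sinh=1.553624; start (x,ẋ)=(-0.006800, -0.279600) → end (x,ẋ)=(-0.199445, -0.927783)
phase 2: p=0.2022, T=0.334, ωT=1.142080, cosh=1.726216, sinh=1.407061; start (x,ẋ)=(-0.199445, -0.927783) → end (x,ẋ)=(-0.872902, -3.533989)

1 0.3580 -0.1994 -0.9278
2 0.6920 -0.8729 -3.5340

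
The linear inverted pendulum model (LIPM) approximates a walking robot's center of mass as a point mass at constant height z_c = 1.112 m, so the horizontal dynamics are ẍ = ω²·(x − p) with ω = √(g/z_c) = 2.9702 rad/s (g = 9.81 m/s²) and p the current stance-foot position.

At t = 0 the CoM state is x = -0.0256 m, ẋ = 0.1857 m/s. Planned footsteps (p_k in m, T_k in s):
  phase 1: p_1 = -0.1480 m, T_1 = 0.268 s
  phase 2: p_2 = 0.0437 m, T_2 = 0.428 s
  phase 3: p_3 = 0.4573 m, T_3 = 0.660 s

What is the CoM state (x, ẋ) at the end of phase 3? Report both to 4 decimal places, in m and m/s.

x = 1.7188, ẋ = 3.9393

phase 1: p=-0.1480, T=0.268, ωT=0.796014, cosh=1.333905, sinh=0.882781; start (x,ẋ)=(-0.025600, 0.185700) → end (x,ẋ)=(0.070462, 0.568644)
phase 2: p=0.0437, T=0.428, ωT=1.271246, cosh=1.922886, sinh=1.642404; start (x,ẋ)=(0.070462, 0.568644) → end (x,ẋ)=(0.409599, 1.223991)
phase 3: p=0.4573, T=0.660, ωT=1.960332, cosh=3.621248, sinh=3.480436; start (x,ẋ)=(0.409599, 1.223991) → end (x,ẋ)=(1.718817, 3.939260)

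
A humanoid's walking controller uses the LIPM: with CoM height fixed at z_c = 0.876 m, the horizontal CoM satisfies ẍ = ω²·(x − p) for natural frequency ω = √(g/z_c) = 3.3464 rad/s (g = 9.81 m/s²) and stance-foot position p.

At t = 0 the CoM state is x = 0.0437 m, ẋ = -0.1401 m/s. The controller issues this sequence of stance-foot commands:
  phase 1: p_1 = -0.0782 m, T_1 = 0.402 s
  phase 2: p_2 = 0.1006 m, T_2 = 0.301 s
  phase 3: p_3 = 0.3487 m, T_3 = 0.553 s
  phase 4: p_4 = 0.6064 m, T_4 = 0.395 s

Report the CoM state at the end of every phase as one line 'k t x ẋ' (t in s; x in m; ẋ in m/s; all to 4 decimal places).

phase 1: p=-0.0782, T=0.402, ωT=1.345253, cosh=2.049815, sinh=1.789342; start (x,ẋ)=(0.043700, -0.140100) → end (x,ẋ)=(0.096760, 0.442740)
phase 2: p=0.1006, T=0.301, ωT=1.007266, cosh=1.551661, sinh=1.186445; start (x,ẋ)=(0.096760, 0.442740) → end (x,ẋ)=(0.251613, 0.671737)
phase 3: p=0.3487, T=0.553, ωT=1.850559, cosh=3.260263, sinh=3.103114; start (x,ẋ)=(0.251613, 0.671737) → end (x,ẋ)=(0.655070, 1.181858)
phase 4: p=0.6064, T=0.395, ωT=1.321828, cosh=2.008459, sinh=1.741812; start (x,ẋ)=(0.655070, 1.181858) → end (x,ẋ)=(1.319313, 2.657403)

1 0.4020 0.0968 0.4427
2 0.7030 0.2516 0.6717
3 1.2560 0.6551 1.1819
4 1.6510 1.3193 2.6574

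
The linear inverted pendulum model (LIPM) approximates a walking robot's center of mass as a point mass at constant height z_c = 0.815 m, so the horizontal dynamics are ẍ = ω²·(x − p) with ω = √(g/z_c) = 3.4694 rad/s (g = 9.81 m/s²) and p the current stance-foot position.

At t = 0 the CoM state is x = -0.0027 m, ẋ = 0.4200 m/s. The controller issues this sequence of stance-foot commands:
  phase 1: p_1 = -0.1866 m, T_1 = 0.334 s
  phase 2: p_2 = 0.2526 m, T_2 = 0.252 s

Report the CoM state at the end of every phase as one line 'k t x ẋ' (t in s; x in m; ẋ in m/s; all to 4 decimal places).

1 0.3340 0.3091 1.6512
2 0.5860 0.8032 2.5175

phase 1: p=-0.1866, T=0.334, ωT=1.158780, cosh=1.749956, sinh=1.436087; start (x,ẋ)=(-0.002700, 0.420000) → end (x,ẋ)=(0.309067, 1.651237)
phase 2: p=0.2526, T=0.252, ωT=0.874289, cosh=1.407164, sinh=0.990006; start (x,ẋ)=(0.309067, 1.651237) → end (x,ẋ)=(0.803245, 2.517512)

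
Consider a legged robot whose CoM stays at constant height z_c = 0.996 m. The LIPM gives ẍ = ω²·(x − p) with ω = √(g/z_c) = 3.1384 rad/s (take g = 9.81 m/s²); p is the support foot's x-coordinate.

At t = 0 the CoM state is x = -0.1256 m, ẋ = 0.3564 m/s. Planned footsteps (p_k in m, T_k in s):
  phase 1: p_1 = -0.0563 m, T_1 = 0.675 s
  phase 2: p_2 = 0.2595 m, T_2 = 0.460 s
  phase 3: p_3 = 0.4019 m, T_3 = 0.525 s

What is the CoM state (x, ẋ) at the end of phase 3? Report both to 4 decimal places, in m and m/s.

phase 1: p=-0.0563, T=0.675, ωT=2.118420, cosh=4.219103, sinh=4.098882; start (x,ẋ)=(-0.125600, 0.356400) → end (x,ẋ)=(0.116789, 0.612218)
phase 2: p=0.2595, T=0.460, ωT=1.443664, cosh=2.236125, sinh=2.000064; start (x,ẋ)=(0.116789, 0.612218) → end (x,ẋ)=(0.330540, 0.473202)
phase 3: p=0.4019, T=0.525, ωT=1.647660, cosh=2.693655, sinh=2.501155; start (x,ẋ)=(0.330540, 0.473202) → end (x,ẋ)=(0.586801, 0.714496)

x = 0.5868, ẋ = 0.7145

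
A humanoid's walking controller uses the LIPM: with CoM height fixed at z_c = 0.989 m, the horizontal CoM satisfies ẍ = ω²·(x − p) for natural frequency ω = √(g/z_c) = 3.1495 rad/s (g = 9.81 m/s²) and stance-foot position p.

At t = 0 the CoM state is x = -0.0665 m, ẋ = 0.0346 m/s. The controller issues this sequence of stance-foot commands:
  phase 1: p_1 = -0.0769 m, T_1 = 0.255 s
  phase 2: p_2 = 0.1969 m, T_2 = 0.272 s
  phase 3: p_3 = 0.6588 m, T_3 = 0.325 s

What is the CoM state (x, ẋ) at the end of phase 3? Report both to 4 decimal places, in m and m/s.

x = -0.8288, ẋ = -4.0307

phase 1: p=-0.0769, T=0.255, ωT=0.803123, cosh=1.340215, sinh=0.892286; start (x,ẋ)=(-0.066500, 0.034600) → end (x,ẋ)=(-0.053159, 0.075598)
phase 2: p=0.1969, T=0.272, ωT=0.856664, cosh=1.389933, sinh=0.965357; start (x,ẋ)=(-0.053159, 0.075598) → end (x,ẋ)=(-0.127494, -0.655202)
phase 3: p=0.6588, T=0.325, ωT=1.023588, cosh=1.571233, sinh=1.211929; start (x,ẋ)=(-0.127494, -0.655202) → end (x,ẋ)=(-0.828773, -4.030735)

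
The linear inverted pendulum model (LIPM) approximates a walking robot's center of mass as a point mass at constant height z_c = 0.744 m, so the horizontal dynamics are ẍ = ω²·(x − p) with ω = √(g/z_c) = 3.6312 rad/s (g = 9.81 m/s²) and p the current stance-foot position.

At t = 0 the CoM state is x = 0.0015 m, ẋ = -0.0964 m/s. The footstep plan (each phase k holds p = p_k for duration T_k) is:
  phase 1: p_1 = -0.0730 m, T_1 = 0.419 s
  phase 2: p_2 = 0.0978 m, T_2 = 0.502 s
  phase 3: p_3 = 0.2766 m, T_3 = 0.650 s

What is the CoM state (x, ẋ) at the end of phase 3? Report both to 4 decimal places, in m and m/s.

x = 0.9190, ẋ = 2.4020

phase 1: p=-0.0730, T=0.419, ωT=1.521473, cosh=2.398677, sinh=2.180287; start (x,ẋ)=(0.001500, -0.096400) → end (x,ẋ)=(0.047820, 0.358588)
phase 2: p=0.0978, T=0.502, ωT=1.822862, cosh=3.175556, sinh=3.013994; start (x,ẋ)=(0.047820, 0.358588) → end (x,ẋ)=(0.236723, 0.591714)
phase 3: p=0.2766, T=0.650, ωT=2.360280, cosh=5.344156, sinh=5.249762; start (x,ẋ)=(0.236723, 0.591714) → end (x,ẋ)=(0.918955, 2.402043)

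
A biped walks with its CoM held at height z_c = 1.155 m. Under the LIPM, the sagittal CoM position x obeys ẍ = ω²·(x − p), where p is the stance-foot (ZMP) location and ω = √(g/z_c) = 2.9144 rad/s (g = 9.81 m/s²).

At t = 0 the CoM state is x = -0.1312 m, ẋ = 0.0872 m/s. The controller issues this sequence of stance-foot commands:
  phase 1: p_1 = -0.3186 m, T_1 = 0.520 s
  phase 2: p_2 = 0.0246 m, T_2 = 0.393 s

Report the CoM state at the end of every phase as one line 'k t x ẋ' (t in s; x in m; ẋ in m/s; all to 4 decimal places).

phase 1: p=-0.3186, T=0.520, ωT=1.515488, cosh=2.385671, sinh=2.165970; start (x,ẋ)=(-0.131200, 0.087200) → end (x,ẋ)=(0.193282, 1.390994)
phase 2: p=0.0246, T=0.393, ωT=1.145359, cosh=1.730840, sinh=1.412730; start (x,ẋ)=(0.193282, 1.390994) → end (x,ẋ)=(0.990833, 3.102094)

1 0.5200 0.1933 1.3910
2 0.9130 0.9908 3.1021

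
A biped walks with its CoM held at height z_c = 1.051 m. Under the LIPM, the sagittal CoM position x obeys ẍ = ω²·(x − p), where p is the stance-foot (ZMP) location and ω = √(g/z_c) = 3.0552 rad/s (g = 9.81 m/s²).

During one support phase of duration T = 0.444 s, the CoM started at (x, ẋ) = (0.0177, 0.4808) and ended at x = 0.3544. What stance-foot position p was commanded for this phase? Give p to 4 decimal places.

p = -0.0304

ωT = 3.0552·0.444 = 1.356509; cosh(ωT) = 2.070087, sinh(ωT) = 1.812528
x(T) = p + (x₀−p)·cosh(ωT) + (ẋ₀/ω)·sinh(ωT) ⇒ p·(1 − cosh) = x(T) − x₀·cosh − (ẋ₀/ω)·sinh
numerator   = 0.3544 − (0.0177)·2.070087 − (0.4808/3.0552)·1.812528 = 0.032520
denominator = 1 − 2.070087 = -1.070087
p = 0.032520 / -1.070087 = -0.0304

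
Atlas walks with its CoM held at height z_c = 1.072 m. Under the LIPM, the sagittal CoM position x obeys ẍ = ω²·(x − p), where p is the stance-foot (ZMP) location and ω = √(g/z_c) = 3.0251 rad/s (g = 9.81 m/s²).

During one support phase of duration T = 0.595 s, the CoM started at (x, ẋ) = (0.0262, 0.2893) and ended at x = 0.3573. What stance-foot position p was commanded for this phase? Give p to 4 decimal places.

p = 0.0026

ωT = 3.0251·0.595 = 1.799934; cosh(ωT) = 3.107280, sinh(ωT) = 2.941971
x(T) = p + (x₀−p)·cosh(ωT) + (ẋ₀/ω)·sinh(ωT) ⇒ p·(1 − cosh) = x(T) − x₀·cosh − (ẋ₀/ω)·sinh
numerator   = 0.3573 − (0.0262)·3.107280 − (0.2893/3.0251)·2.941971 = -0.005461
denominator = 1 − 3.107280 = -2.107280
p = -0.005461 / -2.107280 = 0.0026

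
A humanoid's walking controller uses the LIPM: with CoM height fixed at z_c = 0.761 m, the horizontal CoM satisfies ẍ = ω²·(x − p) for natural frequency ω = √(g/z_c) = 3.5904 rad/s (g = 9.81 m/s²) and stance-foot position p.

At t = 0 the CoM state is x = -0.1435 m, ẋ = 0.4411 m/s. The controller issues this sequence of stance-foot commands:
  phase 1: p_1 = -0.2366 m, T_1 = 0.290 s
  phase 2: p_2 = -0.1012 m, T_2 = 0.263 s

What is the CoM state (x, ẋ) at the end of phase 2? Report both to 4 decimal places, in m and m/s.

phase 1: p=-0.2366, T=0.290, ωT=1.041216, cosh=1.592842, sinh=1.239817; start (x,ẋ)=(-0.143500, 0.441100) → end (x,ẋ)=(0.064012, 1.117032)
phase 2: p=-0.1012, T=0.263, ωT=0.944275, cosh=1.479955, sinh=1.090994; start (x,ẋ)=(0.064012, 1.117032) → end (x,ẋ)=(0.482732, 2.300309)

x = 0.4827, ẋ = 2.3003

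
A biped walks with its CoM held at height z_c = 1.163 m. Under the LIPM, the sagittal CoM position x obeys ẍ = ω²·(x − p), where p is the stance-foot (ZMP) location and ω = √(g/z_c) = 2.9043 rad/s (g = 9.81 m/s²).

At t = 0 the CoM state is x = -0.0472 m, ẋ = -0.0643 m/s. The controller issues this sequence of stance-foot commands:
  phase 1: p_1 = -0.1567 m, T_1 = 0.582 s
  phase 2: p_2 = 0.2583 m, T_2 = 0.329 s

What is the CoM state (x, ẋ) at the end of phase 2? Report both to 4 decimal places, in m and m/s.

phase 1: p=-0.1567, T=0.582, ωT=1.690303, cosh=2.802792, sinh=2.618329; start (x,ẋ)=(-0.047200, -0.064300) → end (x,ẋ)=(0.092237, 0.652464)
phase 2: p=0.2583, T=0.329, ωT=0.955515, cosh=1.492311, sinh=1.107697; start (x,ẋ)=(0.092237, 0.652464) → end (x,ẋ)=(0.259331, 0.439440)

x = 0.2593, ẋ = 0.4394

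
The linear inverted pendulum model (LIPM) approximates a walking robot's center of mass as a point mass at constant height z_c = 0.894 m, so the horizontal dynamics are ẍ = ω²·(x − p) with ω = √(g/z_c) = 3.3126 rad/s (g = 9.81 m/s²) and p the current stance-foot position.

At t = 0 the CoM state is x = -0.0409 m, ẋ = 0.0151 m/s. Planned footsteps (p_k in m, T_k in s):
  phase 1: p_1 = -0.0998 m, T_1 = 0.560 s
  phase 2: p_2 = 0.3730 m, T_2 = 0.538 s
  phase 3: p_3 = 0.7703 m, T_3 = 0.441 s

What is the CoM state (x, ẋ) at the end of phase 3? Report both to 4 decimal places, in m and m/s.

phase 1: p=-0.0998, T=0.560, ωT=1.855056, cosh=3.274250, sinh=3.117806; start (x,ẋ)=(-0.040900, 0.015100) → end (x,ẋ)=(0.107265, 0.657763)
phase 2: p=0.3730, T=0.538, ωT=1.782179, cosh=3.055531, sinh=2.887260; start (x,ẋ)=(0.107265, 0.657763) → end (x,ẋ)=(0.134345, -0.531760)
phase 3: p=0.7703, T=0.441, ωT=1.460857, cosh=2.270844, sinh=2.038806; start (x,ẋ)=(0.134345, -0.531760) → end (x,ẋ)=(-1.001136, -5.502621)

x = -1.0011, ẋ = -5.5026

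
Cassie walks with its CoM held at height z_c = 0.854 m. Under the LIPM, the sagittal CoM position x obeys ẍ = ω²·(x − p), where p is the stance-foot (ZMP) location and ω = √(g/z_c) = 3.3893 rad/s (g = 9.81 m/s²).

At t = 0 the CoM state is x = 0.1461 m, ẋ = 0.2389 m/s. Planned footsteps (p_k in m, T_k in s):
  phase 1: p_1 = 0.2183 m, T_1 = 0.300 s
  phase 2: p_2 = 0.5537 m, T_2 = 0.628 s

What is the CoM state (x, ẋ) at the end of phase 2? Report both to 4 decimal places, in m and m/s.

phase 1: p=0.2183, T=0.300, ωT=1.016790, cosh=1.563031, sinh=1.201276; start (x,ẋ)=(0.146100, 0.238900) → end (x,ẋ)=(0.190123, 0.079447)
phase 2: p=0.5537, T=0.628, ωT=2.128480, cosh=4.260554, sinh=4.141536; start (x,ẋ)=(0.190123, 0.079447) → end (x,ẋ)=(-0.898260, -4.765009)

x = -0.8983, ẋ = -4.7650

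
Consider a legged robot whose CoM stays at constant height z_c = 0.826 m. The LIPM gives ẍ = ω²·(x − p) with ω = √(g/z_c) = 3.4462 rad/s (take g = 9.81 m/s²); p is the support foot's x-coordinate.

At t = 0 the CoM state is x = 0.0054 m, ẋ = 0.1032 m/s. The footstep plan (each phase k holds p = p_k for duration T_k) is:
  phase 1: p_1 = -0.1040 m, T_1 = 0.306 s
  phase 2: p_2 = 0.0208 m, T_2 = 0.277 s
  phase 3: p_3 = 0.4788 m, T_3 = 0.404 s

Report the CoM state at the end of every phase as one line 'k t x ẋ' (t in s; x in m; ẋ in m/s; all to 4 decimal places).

1 0.3060 0.1098 0.6416
2 0.5830 0.3596 1.2963
3 0.9870 0.9341 1.9934

phase 1: p=-0.1040, T=0.306, ωT=1.054537, cosh=1.609500, sinh=1.261146; start (x,ẋ)=(0.005400, 0.103200) → end (x,ẋ)=(0.109846, 0.641571)
phase 2: p=0.0208, T=0.277, ωT=0.954597, cosh=1.491296, sinh=1.106329; start (x,ẋ)=(0.109846, 0.641571) → end (x,ẋ)=(0.359556, 1.296270)
phase 3: p=0.4788, T=0.404, ωT=1.392265, cosh=2.136233, sinh=1.887721; start (x,ẋ)=(0.359556, 1.296270) → end (x,ẋ)=(0.934123, 1.993395)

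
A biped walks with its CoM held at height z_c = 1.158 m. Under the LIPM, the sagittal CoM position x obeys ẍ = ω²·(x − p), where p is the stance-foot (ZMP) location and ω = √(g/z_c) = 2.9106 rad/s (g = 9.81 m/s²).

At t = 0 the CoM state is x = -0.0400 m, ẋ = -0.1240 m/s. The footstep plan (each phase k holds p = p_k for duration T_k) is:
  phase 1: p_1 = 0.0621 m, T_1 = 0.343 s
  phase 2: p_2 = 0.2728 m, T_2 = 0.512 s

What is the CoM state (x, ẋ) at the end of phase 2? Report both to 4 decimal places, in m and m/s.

phase 1: p=0.0621, T=0.343, ωT=0.998336, cosh=1.541127, sinh=1.172635; start (x,ẋ)=(-0.040000, -0.124000) → end (x,ẋ)=(-0.145207, -0.539574)
phase 2: p=0.2728, T=0.512, ωT=1.490227, cosh=2.331713, sinh=2.106391; start (x,ẋ)=(-0.145207, -0.539574) → end (x,ẋ)=(-1.092360, -3.820874)

x = -1.0924, ẋ = -3.8209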